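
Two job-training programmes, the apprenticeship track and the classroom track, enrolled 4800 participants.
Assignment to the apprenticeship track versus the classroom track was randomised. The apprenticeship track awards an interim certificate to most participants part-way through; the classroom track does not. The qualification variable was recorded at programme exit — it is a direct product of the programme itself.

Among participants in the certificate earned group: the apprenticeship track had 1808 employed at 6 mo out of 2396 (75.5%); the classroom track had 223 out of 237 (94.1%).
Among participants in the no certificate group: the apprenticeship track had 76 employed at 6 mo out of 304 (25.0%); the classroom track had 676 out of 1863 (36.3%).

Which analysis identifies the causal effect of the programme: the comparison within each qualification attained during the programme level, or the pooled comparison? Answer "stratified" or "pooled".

The qualification attained during the programme-specific comparison favours the classroom track throughout, but the pooled figures favour the apprenticeship track. The question is whether to condition on qualification attained during the programme.
Stratifying would compare programmes among participants the programmes themselves sorted into qualification attained during the programme groups — a form of selection on an intermediate. The unconditioned pooled rates give the total causal effect.
Pooled: the apprenticeship track 69.8% vs the classroom track 42.8%; the apprenticeship track is higher overall.

pooled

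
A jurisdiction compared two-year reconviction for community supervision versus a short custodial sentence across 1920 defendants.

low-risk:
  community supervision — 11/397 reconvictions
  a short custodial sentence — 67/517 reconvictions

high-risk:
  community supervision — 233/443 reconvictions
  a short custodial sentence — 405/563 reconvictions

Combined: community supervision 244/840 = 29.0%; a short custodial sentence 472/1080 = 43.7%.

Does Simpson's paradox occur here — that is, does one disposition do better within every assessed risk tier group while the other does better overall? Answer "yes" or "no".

Within each assessed risk tier level (low-risk 2.8% vs 13.0%; high-risk 52.6% vs 71.9%), community supervision has the lower rate every time. Pooled: 29.0% vs 43.7% — community supervision has the lower rate overall. They agree.

no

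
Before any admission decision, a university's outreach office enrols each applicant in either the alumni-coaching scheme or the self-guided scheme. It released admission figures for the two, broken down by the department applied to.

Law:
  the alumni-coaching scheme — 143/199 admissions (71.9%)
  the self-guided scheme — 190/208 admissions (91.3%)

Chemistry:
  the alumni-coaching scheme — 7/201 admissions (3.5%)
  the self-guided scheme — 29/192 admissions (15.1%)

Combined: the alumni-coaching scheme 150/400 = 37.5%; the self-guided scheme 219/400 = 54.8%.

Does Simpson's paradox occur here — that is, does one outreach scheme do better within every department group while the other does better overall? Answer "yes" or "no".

Within each department level (Law 71.9% vs 91.3%; Chemistry 3.5% vs 15.1%), the self-guided scheme has the higher rate every time. Pooled: 37.5% vs 54.8% — the self-guided scheme has the higher rate overall. They agree.

no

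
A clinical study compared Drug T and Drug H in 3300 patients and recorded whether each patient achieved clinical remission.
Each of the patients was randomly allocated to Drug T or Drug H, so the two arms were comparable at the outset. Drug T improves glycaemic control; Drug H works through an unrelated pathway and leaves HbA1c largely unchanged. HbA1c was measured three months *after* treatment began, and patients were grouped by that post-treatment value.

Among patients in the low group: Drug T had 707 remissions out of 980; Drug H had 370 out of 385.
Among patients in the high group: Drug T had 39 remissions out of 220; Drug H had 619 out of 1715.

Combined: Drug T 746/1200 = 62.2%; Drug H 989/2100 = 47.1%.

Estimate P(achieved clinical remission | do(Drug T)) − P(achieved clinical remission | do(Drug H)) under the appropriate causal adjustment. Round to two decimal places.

Drug H is higher inside every HbA1c stratum but Drug T is higher in aggregate. Whether to stratify depends on how HbA1c relates to the drug.
HbA1c lies on the pathway drug → HbA1c → outcome, so adjusting for it blocks the indirect effect. For the total causal effect of drug, use the unadjusted pooled rates.
The causal difference is the pooled difference: 0.622 − 0.471 = +0.151.

+0.15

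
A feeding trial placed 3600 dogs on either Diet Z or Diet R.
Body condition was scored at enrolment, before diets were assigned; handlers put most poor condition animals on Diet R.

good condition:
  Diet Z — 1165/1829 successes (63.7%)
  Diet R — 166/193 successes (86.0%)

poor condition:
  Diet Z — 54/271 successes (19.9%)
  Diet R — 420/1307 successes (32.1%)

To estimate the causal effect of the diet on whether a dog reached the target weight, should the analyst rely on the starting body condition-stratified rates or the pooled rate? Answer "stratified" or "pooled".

The stratified and pooled comparisons disagree (Diet R wins within each starting body condition; Diet Z wins overall), so the answer turns on the causal role of starting body condition.
Nothing the diet does changes starting body condition; the imbalance is an allocation artefact. With starting body condition also predicting the outcome, the pooled figure is confounded, and the within-stratum comparison is the causal one.
Within each level — good condition: 63.7% vs 86.0%; poor condition: 19.9% vs 32.1% — Diet R is higher every time.

stratified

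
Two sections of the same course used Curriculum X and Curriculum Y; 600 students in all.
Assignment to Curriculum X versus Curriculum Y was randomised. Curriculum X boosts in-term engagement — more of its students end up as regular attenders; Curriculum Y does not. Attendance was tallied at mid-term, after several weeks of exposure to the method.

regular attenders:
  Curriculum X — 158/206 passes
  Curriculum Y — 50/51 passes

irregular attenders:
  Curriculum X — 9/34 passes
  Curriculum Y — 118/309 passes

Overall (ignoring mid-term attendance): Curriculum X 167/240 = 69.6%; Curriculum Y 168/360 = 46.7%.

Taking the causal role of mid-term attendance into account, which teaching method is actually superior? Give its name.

The mid-term attendance-specific comparison favours Curriculum Y throughout, but the pooled figures favour Curriculum X. The question is whether to condition on mid-term attendance.
The distribution of mid-term attendance is itself part of what the teaching method does — it is an intermediate outcome. Holding it fixed would remove that part of the effect; the total effect is the pooled difference.
Pooled: Curriculum X 69.6% vs Curriculum Y 46.7%; Curriculum X is higher overall.

Curriculum X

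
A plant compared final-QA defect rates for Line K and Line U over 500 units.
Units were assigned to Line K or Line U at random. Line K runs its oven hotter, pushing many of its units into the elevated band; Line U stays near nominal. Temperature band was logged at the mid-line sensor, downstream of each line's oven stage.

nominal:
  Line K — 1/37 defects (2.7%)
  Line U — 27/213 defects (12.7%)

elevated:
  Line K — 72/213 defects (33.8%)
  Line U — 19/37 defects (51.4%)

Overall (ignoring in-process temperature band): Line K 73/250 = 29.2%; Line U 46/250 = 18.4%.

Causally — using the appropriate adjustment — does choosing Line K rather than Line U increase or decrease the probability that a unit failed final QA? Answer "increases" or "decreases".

Within every in-process temperature band level Line K has the lower rate, yet pooled Line U does — Simpson's reversal.
The distribution of in-process temperature band is itself part of what the line does — it is an intermediate outcome. Holding it fixed would remove that part of the effect; the total effect is the pooled difference.
Pooled: Line K 29.2% vs Line U 18.4%; Line U is lower overall.

increases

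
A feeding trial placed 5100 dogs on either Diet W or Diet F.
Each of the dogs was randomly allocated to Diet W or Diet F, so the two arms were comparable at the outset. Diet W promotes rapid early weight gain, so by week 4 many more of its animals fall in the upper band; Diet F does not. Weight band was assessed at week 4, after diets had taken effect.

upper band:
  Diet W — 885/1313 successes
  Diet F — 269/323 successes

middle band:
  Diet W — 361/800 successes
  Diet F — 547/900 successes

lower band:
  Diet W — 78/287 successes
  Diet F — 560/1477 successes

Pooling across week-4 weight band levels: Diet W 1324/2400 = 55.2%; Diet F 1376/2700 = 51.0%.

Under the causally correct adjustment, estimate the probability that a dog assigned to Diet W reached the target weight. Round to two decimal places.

Week-4 weight band here is a post-treatment variable shaped by the diet; conditioning on it would introduce bias rather than remove it. The overall comparison is the causal one.
So P(outcome | do(Diet W)) is just the pooled rate for Diet W: 1324/2400 = 0.552.

0.55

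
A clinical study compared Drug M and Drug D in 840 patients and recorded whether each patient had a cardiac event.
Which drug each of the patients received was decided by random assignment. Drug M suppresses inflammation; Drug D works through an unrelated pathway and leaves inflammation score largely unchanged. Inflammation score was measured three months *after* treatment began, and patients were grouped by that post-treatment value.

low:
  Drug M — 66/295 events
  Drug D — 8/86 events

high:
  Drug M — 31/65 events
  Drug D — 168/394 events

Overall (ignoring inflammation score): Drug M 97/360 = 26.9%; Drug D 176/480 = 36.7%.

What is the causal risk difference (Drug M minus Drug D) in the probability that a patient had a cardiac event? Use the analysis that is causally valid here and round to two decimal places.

Within every inflammation score level Drug D has the lower rate, yet pooled Drug M does — Simpson's reversal.
The distribution of inflammation score is itself part of what the drug does — it is an intermediate outcome. Holding it fixed would remove that part of the effect; the total effect is the pooled difference.
The causal difference is the pooled difference: 0.269 − 0.367 = -0.097.

-0.10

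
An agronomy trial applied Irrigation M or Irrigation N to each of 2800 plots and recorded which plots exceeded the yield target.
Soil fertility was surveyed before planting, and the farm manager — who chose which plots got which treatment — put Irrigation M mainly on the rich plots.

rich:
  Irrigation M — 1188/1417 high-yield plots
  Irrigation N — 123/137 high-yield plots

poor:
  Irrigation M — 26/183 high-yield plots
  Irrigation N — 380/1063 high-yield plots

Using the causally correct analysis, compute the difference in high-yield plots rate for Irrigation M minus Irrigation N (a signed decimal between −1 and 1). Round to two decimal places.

Within every soil fertility level Irrigation N has the higher rate, yet pooled Irrigation M does — Simpson's reversal.
Nothing the irrigation does changes soil fertility; the imbalance is an allocation artefact. With soil fertility also predicting the outcome, the pooled figure is confounded, and the within-stratum comparison is the causal one.
Adjusting over the population distribution of soil fertility: 0.555·(0.838−0.898) + 0.445·(0.142−0.357) = -0.129.

-0.13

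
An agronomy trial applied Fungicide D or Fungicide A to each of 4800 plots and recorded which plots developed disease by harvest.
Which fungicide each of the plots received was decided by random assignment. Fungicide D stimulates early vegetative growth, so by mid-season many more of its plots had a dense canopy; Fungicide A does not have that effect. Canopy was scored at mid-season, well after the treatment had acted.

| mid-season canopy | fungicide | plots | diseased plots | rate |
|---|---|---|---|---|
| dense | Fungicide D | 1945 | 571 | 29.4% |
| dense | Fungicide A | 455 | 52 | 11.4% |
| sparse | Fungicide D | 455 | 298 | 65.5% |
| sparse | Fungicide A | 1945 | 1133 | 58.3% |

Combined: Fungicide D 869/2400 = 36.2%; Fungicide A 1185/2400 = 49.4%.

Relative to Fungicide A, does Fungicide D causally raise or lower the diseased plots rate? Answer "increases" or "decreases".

Because the fungicide influences mid-season canopy, mid-season canopy is a post-treatment mediator, not a confounder. Stratifying on it would bias the estimate; the causal effect is the crude pooled difference.
Pooled: Fungicide D 36.2% vs Fungicide A 49.4%; Fungicide D is lower overall.

decreases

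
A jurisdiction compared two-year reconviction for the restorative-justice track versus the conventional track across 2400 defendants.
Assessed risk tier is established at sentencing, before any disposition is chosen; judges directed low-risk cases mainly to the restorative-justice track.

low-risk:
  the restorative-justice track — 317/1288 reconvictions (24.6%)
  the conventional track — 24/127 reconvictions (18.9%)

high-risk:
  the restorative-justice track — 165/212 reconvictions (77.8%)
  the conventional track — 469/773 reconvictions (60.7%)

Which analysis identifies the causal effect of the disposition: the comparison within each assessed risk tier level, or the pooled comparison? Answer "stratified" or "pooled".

stratified

Nothing the disposition does changes assessed risk tier; the imbalance is an allocation artefact. With assessed risk tier also predicting the outcome, the pooled figure is confounded, and the within-stratum comparison is the causal one.
Within each level — low-risk: 24.6% vs 18.9%; high-risk: 77.8% vs 60.7% — the conventional track is lower every time.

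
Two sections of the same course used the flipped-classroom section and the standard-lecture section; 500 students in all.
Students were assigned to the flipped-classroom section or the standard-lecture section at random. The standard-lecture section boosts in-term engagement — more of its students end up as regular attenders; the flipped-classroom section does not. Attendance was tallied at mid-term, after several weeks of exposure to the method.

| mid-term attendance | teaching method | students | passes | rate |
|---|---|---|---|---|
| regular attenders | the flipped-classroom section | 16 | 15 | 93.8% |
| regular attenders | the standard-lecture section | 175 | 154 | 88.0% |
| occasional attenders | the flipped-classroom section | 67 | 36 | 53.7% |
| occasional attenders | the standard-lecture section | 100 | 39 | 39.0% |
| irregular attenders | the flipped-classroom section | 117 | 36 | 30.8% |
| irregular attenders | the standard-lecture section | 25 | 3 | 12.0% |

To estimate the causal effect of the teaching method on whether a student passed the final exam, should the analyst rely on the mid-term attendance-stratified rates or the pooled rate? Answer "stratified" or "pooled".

pooled

Mid-term attendance is downstream of the teaching method. One should not condition on a consequence of treatment, so the overall rates are the right comparison.
Pooled: the flipped-classroom section 43.5% vs the standard-lecture section 65.3%; the standard-lecture section is higher overall.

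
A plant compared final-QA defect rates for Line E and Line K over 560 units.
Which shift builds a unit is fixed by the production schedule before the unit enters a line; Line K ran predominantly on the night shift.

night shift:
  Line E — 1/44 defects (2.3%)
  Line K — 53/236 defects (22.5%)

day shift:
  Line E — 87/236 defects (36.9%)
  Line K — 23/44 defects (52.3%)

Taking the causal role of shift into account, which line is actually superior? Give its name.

Line E

Shift differs across lines for reasons unrelated to any effect of the line itself, and it separately predicts the outcome — a classic confounder. We must compare within shift levels.
Within each level — night shift: 2.3% vs 22.5%; day shift: 36.9% vs 52.3% — Line E is lower every time.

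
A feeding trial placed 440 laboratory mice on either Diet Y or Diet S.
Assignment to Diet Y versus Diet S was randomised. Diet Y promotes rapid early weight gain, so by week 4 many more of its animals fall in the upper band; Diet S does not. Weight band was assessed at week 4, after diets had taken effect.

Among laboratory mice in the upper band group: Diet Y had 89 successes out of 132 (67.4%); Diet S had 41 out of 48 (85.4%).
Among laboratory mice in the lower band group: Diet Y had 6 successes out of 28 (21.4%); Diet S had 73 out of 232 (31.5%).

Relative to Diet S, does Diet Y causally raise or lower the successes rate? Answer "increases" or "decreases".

increases

Week-4 weight band is downstream of the diet. One should not condition on a consequence of treatment, so the overall rates are the right comparison.
Pooled: Diet Y 59.4% vs Diet S 40.7%; Diet Y is higher overall.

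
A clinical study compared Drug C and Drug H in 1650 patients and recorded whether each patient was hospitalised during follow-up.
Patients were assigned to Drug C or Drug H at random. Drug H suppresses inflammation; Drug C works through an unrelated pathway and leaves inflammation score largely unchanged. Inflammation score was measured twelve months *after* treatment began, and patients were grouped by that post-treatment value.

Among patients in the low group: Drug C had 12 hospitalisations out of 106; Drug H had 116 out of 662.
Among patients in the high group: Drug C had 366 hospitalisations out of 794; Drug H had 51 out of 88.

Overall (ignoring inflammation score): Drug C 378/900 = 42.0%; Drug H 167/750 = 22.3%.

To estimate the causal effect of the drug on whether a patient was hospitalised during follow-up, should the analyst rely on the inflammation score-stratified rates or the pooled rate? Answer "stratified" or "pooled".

Drug C is lower inside every inflammation score stratum but Drug H is lower in aggregate. Whether to stratify depends on how inflammation score relates to the drug.
Because the drug influences inflammation score, inflammation score is a post-treatment mediator, not a confounder. Stratifying on it would bias the estimate; the causal effect is the crude pooled difference.
Pooled: Drug C 42.0% vs Drug H 22.3%; Drug H is lower overall.

pooled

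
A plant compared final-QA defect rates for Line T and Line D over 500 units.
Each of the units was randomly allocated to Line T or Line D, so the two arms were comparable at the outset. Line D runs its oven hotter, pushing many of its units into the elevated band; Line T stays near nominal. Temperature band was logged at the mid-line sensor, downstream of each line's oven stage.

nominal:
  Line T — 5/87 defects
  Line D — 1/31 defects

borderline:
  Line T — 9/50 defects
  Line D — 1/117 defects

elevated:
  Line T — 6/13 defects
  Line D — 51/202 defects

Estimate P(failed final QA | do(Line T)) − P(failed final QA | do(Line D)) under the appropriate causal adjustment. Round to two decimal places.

-0.02

In-process temperature band is downstream of the line. One should not condition on a consequence of treatment, so the overall rates are the right comparison.
The causal difference is the pooled difference: 0.133 − 0.151 = -0.018.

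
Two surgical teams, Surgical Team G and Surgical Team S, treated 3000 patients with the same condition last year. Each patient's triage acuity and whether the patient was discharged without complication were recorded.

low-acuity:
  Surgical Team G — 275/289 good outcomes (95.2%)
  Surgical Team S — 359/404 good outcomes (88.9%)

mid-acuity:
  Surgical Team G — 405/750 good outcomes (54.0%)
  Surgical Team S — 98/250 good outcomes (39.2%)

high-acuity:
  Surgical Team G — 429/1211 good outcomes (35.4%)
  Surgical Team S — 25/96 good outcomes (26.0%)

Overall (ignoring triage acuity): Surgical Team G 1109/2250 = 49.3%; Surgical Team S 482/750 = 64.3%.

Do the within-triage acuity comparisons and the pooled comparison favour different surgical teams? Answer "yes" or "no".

Within each triage acuity level (low-acuity 95.2% vs 88.9%; mid-acuity 54.0% vs 39.2%; high-acuity 35.4% vs 26.0%), Surgical Team G has the higher rate every time. Pooled: 49.3% vs 64.3% — Surgical Team S has the higher rate overall. The two comparisons disagree.

yes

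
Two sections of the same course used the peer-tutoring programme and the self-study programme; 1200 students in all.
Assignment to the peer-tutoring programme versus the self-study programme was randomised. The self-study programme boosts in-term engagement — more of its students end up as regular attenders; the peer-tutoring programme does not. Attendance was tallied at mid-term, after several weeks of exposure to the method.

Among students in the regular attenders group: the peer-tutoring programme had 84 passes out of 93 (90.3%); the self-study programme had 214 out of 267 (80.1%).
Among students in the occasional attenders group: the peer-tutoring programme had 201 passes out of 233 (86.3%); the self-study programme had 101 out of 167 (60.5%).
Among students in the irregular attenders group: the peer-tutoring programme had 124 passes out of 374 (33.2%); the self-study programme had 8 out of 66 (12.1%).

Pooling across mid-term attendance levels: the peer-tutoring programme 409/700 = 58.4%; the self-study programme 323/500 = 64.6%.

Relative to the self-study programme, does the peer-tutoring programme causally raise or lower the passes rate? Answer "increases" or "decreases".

decreases

Mid-term attendance is downstream of the teaching method. One should not condition on a consequence of treatment, so the overall rates are the right comparison.
Pooled: the peer-tutoring programme 58.4% vs the self-study programme 64.6%; the self-study programme is higher overall.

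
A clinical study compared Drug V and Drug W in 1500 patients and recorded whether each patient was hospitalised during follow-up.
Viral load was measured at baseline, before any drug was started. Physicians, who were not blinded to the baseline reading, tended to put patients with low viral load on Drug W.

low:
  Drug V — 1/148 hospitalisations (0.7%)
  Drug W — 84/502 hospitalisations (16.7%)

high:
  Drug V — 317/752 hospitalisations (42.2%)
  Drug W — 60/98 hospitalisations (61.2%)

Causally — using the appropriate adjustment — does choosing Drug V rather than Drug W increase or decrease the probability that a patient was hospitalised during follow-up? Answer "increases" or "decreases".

The viral load-specific comparison favours Drug V throughout, but the pooled figures favour Drug W. The question is whether to condition on viral load.
Since viral load is a pre-existing factor (not a product of the drug) and it affects the outcome on its own, it is a confounder. The stratified rates, not the pooled rate, identify the causal effect.
Within each level — low: 0.7% vs 16.7%; high: 42.2% vs 61.2% — Drug V is lower every time.

decreases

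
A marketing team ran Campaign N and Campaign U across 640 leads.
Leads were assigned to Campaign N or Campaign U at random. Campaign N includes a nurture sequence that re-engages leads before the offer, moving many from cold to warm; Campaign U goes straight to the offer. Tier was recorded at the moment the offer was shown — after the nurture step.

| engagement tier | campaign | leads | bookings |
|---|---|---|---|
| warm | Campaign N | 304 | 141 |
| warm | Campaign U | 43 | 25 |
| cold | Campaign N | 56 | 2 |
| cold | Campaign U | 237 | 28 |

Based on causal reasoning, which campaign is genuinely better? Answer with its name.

Campaign N

Engagement tier here is a post-treatment variable shaped by the campaign; conditioning on it would introduce bias rather than remove it. The overall comparison is the causal one.
Pooled: Campaign N 39.7% vs Campaign U 18.9%; Campaign N is higher overall.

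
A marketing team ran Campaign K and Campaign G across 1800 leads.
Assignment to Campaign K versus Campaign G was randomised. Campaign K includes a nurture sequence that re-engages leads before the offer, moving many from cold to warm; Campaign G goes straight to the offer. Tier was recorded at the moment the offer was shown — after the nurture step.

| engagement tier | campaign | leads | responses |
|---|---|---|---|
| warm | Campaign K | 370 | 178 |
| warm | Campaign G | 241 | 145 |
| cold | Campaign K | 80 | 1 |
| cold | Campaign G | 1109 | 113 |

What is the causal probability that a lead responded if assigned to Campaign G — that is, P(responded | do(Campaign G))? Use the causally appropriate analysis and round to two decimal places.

0.19

Engagement tier lies on the pathway campaign → engagement tier → outcome, so adjusting for it blocks the indirect effect. For the total causal effect of campaign, use the unadjusted pooled rates.
So P(outcome | do(Campaign G)) is just the pooled rate for Campaign G: 258/1350 = 0.191.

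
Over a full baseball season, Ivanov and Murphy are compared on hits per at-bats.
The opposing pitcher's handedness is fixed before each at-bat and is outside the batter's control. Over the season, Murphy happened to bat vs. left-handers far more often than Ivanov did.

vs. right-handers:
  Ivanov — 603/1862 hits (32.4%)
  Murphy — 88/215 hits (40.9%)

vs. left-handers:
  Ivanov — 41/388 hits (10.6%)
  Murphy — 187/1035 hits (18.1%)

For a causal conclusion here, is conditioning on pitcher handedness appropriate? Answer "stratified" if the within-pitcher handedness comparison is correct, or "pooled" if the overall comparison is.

Pitcher handedness satisfies the back-door criterion: it is not a descendant of the player, and it blocks the spurious path from player to outcome. Adjusting for it (i.e., using the within-pitcher handedness rates) gives the causal effect.
Within each level — vs. right-handers: 32.4% vs 40.9%; vs. left-handers: 10.6% vs 18.1% — Murphy is higher every time.

stratified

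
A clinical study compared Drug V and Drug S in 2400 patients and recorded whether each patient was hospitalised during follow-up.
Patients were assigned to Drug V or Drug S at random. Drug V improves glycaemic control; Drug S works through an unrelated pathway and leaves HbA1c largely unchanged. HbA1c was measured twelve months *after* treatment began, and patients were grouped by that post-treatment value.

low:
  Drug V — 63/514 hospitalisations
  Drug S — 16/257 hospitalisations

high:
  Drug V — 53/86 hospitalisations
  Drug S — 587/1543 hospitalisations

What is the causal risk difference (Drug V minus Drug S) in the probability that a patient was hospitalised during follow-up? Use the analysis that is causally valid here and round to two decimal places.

-0.14

HbA1c lies on the pathway drug → HbA1c → outcome, so adjusting for it blocks the indirect effect. For the total causal effect of drug, use the unadjusted pooled rates.
The causal difference is the pooled difference: 0.193 − 0.335 = -0.142.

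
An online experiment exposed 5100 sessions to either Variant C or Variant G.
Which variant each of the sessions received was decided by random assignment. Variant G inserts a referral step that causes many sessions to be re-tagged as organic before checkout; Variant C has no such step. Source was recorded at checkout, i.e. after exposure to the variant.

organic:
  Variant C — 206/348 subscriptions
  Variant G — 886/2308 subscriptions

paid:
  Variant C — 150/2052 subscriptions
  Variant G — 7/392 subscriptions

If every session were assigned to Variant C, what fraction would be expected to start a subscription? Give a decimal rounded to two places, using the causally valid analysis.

Traffic source here is a post-treatment variable shaped by the variant; conditioning on it would introduce bias rather than remove it. The overall comparison is the causal one.
So P(outcome | do(Variant C)) is just the pooled rate for Variant C: 356/2400 = 0.148.

0.15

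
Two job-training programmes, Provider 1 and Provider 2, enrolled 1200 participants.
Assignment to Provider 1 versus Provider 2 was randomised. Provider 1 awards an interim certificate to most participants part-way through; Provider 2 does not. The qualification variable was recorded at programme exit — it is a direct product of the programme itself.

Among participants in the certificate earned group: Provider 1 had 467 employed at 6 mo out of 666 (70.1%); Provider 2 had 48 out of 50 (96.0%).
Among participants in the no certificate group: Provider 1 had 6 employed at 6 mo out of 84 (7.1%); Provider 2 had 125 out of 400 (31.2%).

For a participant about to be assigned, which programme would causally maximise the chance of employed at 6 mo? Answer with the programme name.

The stratified and pooled comparisons disagree (Provider 2 wins within each qualification attained during the programme; Provider 1 wins overall), so the answer turns on the causal role of qualification attained during the programme.
Qualification attained during the programme is downstream of the programme. One should not condition on a consequence of treatment, so the overall rates are the right comparison.
Pooled: Provider 1 63.1% vs Provider 2 38.4%; Provider 1 is higher overall.

Provider 1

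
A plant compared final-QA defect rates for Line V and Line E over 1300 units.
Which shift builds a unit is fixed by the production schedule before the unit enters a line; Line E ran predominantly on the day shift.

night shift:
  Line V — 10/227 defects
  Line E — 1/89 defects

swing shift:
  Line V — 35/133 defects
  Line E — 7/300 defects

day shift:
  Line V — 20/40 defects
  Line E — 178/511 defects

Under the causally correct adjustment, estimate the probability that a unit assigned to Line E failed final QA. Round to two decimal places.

Shift satisfies the back-door criterion: it is not a descendant of the line, and it blocks the spurious path from line to outcome. Adjusting for it (i.e., using the within-shift rates) gives the causal effect.
Standardising Line E to the population shift mix: 0.243·1/89 + 0.333·7/300 + 0.424·178/511 = 0.158.

0.16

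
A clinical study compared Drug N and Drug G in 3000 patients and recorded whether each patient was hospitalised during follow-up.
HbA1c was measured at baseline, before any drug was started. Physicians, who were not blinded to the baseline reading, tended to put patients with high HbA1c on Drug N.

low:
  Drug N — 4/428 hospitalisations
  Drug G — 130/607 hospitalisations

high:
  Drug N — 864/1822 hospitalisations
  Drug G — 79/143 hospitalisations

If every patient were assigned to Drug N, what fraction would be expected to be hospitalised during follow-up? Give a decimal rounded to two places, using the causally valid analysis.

Nothing the drug does changes HbA1c; the imbalance is an allocation artefact. With HbA1c also predicting the outcome, the pooled figure is confounded, and the within-stratum comparison is the causal one.
Standardising Drug N to the population HbA1c mix: 0.345·4/428 + 0.655·864/1822 = 0.314.

0.31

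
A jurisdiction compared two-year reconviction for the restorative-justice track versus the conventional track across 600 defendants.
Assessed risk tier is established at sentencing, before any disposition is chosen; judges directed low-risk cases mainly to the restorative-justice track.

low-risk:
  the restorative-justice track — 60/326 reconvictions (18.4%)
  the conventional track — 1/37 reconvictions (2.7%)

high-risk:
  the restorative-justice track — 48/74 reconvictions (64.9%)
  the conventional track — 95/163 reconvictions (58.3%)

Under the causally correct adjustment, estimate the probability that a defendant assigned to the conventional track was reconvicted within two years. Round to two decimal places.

0.25

The stratified and pooled comparisons disagree (the conventional track wins within each assessed risk tier; the restorative-justice track wins overall), so the answer turns on the causal role of assessed risk tier.
Assessed risk tier is set before the disposition has any effect — it is not caused by the disposition — and it independently drives the outcome. That makes it a confounder, so the causal comparison is within assessed risk tier levels.
Standardising the conventional track to the population assessed risk tier mix: 0.605·1/37 + 0.395·95/163 = 0.247.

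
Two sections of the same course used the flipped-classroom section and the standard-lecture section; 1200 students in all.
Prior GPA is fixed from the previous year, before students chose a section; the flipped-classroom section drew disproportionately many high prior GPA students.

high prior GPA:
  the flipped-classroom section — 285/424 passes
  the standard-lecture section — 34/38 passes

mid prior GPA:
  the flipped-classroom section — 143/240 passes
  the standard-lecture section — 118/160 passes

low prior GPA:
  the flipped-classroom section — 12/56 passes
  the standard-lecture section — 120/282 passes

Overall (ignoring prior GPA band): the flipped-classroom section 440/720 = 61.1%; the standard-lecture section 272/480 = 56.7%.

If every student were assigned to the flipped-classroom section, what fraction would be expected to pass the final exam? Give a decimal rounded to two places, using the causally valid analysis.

the standard-lecture section is higher inside every prior GPA band stratum but the flipped-classroom section is higher in aggregate. Whether to stratify depends on how prior GPA band relates to the teaching method.
Prior GPA band satisfies the back-door criterion: it is not a descendant of the teaching method, and it blocks the spurious path from teaching method to outcome. Adjusting for it (i.e., using the within-prior GPA band rates) gives the causal effect.
Standardising the flipped-classroom section to the population prior GPA band mix: 0.385·285/424 + 0.333·143/240 + 0.282·12/56 = 0.518.

0.52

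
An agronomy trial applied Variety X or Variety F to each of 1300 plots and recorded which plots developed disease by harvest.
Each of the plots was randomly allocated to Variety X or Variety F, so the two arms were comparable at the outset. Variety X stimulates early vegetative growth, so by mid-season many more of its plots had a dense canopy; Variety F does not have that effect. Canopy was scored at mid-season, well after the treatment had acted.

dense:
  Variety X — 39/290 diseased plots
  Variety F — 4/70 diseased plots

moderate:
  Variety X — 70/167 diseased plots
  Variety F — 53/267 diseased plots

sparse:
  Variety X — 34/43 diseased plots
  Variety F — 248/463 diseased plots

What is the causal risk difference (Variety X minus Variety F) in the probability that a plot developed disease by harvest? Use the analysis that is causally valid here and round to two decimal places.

-0.10

The stratified and pooled comparisons disagree (Variety F wins within each mid-season canopy; Variety X wins overall), so the answer turns on the causal role of mid-season canopy.
Mid-season canopy is recorded after the variety and is itself shifted by it — it sits on the causal path from variety to outcome. Conditioning on a mediator would strip out part of the effect we want; the pooled comparison gives the total causal effect.
The causal difference is the pooled difference: 0.286 − 0.381 = -0.095.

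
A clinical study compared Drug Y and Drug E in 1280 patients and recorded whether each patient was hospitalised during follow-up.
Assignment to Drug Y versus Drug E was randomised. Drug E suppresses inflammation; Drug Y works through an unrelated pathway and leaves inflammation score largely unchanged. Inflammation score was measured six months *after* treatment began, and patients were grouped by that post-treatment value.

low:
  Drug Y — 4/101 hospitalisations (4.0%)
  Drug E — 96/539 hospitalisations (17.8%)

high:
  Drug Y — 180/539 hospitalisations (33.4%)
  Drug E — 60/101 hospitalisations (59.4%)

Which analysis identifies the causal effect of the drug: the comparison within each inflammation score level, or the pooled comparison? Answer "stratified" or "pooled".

Inflammation score is recorded after the drug and is itself shifted by it — it sits on the causal path from drug to outcome. Conditioning on a mediator would strip out part of the effect we want; the pooled comparison gives the total causal effect.
Pooled: Drug Y 28.7% vs Drug E 24.4%; Drug E is lower overall.

pooled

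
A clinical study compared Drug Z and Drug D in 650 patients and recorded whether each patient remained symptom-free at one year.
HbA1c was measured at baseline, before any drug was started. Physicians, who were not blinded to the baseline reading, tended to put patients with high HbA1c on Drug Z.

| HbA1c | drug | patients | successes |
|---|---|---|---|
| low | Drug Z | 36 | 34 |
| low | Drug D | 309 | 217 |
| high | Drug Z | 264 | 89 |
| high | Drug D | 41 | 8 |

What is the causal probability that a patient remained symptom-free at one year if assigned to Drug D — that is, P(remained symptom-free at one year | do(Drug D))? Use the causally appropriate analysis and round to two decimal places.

Here HbA1c is a common cause — it drives both which drug a case falls under and the outcome. The crude comparison mixes populations; the stratum-specific rates are the causally relevant ones.
Standardising Drug D to the population HbA1c mix: 0.531·217/309 + 0.469·8/41 = 0.464.

0.46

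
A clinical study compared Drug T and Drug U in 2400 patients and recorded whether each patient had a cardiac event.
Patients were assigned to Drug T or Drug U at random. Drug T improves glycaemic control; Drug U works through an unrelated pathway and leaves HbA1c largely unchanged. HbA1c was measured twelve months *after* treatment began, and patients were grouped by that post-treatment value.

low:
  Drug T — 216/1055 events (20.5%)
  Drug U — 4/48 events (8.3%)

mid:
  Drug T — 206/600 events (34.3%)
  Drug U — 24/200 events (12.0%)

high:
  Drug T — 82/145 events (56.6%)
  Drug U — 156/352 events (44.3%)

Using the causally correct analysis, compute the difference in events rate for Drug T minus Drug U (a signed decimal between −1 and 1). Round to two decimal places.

The HbA1c-specific comparison favours Drug U throughout, but the pooled figures favour Drug T. The question is whether to condition on HbA1c.
The distribution of HbA1c is itself part of what the drug does — it is an intermediate outcome. Holding it fixed would remove that part of the effect; the total effect is the pooled difference.
The causal difference is the pooled difference: 0.280 − 0.307 = -0.027.

-0.03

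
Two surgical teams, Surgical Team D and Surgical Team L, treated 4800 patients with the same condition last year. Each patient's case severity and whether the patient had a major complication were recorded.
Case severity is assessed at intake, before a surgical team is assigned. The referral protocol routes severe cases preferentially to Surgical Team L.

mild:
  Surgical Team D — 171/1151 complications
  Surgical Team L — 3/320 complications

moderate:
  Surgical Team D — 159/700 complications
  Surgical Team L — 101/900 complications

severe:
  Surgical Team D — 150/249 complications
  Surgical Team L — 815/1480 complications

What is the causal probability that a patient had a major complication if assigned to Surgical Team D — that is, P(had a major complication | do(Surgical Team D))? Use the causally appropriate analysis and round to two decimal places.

0.34

Since case severity is a pre-existing factor (not a product of the surgical team) and it affects the outcome on its own, it is a confounder. The stratified rates, not the pooled rate, identify the causal effect.
Standardising Surgical Team D to the population case severity mix: 0.306·171/1151 + 0.333·159/700 + 0.360·150/249 = 0.338.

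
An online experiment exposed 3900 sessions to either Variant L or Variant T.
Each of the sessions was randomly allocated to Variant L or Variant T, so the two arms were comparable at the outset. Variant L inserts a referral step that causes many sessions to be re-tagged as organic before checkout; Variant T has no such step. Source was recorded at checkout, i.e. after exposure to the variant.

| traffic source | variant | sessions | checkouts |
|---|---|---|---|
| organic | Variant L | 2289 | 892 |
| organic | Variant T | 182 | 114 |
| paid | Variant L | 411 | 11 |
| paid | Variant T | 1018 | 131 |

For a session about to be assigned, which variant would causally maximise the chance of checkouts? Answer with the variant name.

Traffic source is recorded after the variant and is itself shifted by it — it sits on the causal path from variant to outcome. Conditioning on a mediator would strip out part of the effect we want; the pooled comparison gives the total causal effect.
Pooled: Variant L 33.4% vs Variant T 20.4%; Variant L is higher overall.

Variant L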